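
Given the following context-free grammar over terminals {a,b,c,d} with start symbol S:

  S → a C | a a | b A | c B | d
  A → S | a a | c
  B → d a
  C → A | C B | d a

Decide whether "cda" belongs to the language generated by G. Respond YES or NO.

Convert to CNF:
  S -> T0 C | T0 T0 | T1 A | T2 B | d
  A -> T0 C | T0 T0 | T1 A | T2 B | c | d
  B -> T3 T0
  C -> C B | T0 C | T0 T0 | T1 A | T2 B | T3 T0 | c | d
  T0 -> a
  T1 -> b
  T2 -> c
  T3 -> d

Fill CYK table bottom-up:
  T[0,0] 'c' = {A,C,T2}  orig:{A,C}
  T[1,1] 'd' = {A,C,S,T3}  orig:{A,C,S}
  T[2,2] 'a' = {T0}  orig:{}
  T[0,1] 'cd' = ∅
  T[1,2] 'da' = {B,C}
  T[0,2] 'cda' = {A,C,S}

S ∈ T[0,2] ⇒ YES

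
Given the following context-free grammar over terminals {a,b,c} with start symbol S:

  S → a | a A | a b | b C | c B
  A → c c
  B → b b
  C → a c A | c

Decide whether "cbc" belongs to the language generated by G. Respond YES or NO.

Convert to CNF:
  S -> T0 B | T1 C | T2 A | T2 T1 | a
  A -> T0 T0
  B -> T1 T1
  C -> T2 X3 | c
  T0 -> c
  T1 -> b
  T2 -> a
  X3 -> T0 A

CYK table (by increasing span):
  T[0,0] 'c' = {C,T0}  orig:{C}
  T[1,1] 'b' = {T1}  orig:{}
  T[2,2] 'c' = {C,T0}  orig:{C}
  T[0,1] 'cb' = ∅
  T[1,2] 'bc' = {S}
  T[0,2] 'cbc' = ∅

S ∉ T[0,2] ⇒ NO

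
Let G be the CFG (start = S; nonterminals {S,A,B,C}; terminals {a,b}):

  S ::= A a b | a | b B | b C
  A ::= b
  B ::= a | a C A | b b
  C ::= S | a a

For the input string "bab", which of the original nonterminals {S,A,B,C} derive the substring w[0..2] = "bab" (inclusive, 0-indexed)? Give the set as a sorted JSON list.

Convert to CNF:
  S -> A X4 | T1 B | T1 C | a
  A -> b
  B -> T0 X2 | T1 T1 | a
  C -> A X3 | T0 T0 | T1 B | T1 C | a
  T0 -> a
  T1 -> b
  X2 -> C A
  X3 -> T0 T1
  X4 -> T0 T1

CYK table (by increasing span) — only the sub-triangle for w[0..2]:
  cell(0,0) b: {A,T1}  orig:{A}
  cell(1,1) a: {B,C,S,T0}  orig:{B,C,S}
  cell(2,2) b: {A,T1}  orig:{A}
  cell(0,1) ba: {C,S}
  cell(1,2) ab: {X2,X3,X4}  orig:{}
  cell(0,2) bab: {C,S,X2}  orig:{C,S}

Original NTs in T[0,2] deriving "bab": ["C", "S"]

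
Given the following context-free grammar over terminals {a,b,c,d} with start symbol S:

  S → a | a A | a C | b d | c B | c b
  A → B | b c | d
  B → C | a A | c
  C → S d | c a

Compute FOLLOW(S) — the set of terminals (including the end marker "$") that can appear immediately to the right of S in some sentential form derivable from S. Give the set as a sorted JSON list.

FIRST iteration:
iter 1:
  A via A→b c: +{b}
  A via A→d: +{d}
  B via B→a A: +{a}
  B via B→c: +{c}
  C via C→c a: +{c}
  S via S→a: +{a}
  S via S→b d: +{b}
  S via S→c B: +{c}
  FIRST(S)={a,b,c}  FIRST(A)={b,d}  FIRST(B)={a,c}  FIRST(C)={c}
iter 2:
  A via A→B: +{a,c}
  C via C→S d: +{a,b}
  FIRST(S)={a,b,c}  FIRST(A)={a,b,c,d}  FIRST(B)={a,c}  FIRST(C)={a,b,c}
iter 3:
  B via B→C: +{b}
  FIRST(S)={a,b,c}  FIRST(A)={a,b,c,d}  FIRST(B)={a,b,c}  FIRST(C)={a,b,c}
iter 4: — fixpoint
  FIRST(S)={a,b,c}  FIRST(A)={a,b,c,d}  FIRST(B)={a,b,c}  FIRST(C)={a,b,c}

Compute FOLLOW by fixpoint:
initialize: $ ∈ FOLLOW(S)
pass 1:
  C→S d: FOLLOW(S) ⊇ FIRST(d) = {d}; new: +{d}
  S→a A: FOLLOW(A) ⊇ FOLLOW(S) ⊇ {$,d}; new: +{$,d}
  S→a C: FOLLOW(C) ⊇ FOLLOW(S) ⊇ {$,d}; new: +{$,d}
  S→c B: FOLLOW(B) ⊇ FOLLOW(S) ⊇ {$,d}; new: +{$,d}
  FOLLOW(S)={$,d}  FOLLOW(A)={$,d}  FOLLOW(B)={$,d}  FOLLOW(C)={$,d}
pass 2: done
  FOLLOW(S)={$,d}  FOLLOW(A)={$,d}  FOLLOW(B)={$,d}  FOLLOW(C)={$,d}

FOLLOW(S) = ["$", "d"]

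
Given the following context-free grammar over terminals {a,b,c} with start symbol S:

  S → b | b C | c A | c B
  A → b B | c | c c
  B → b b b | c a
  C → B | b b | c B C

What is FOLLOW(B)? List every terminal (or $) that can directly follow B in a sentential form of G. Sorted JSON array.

FIRST iteration:
pass 1:
  A via A→b B: +{b}
  A via A→c: +{c}
  B via B→b b b: +{b}
  B via B→c a: +{c}
  C via C→B: +{b,c}
  S via S→b: +{b}
  S via S→c A: +{c}
  FIRST(S)={b,c}  FIRST(A)={b,c}  FIRST(B)={b,c}  FIRST(C)={b,c}
pass 2: — fixpoint
  FIRST(S)={b,c}  FIRST(A)={b,c}  FIRST(B)={b,c}  FIRST(C)={b,c}

FOLLOW iteration:
seed FOLLOW(S) with $
[1]
  C→c B C: FOLLOW(B) ⊇ FIRST(C) = {b,c}; new: +{b,c}
  S→b C: FOLLOW(C) ⊇ FOLLOW(S) ⊇ {$}; new: +{$}
  S→c A: FOLLOW(A) ⊇ FOLLOW(S) ⊇ {$}; new: +{$}
  S→c B: FOLLOW(B) ⊇ FOLLOW(S) ⊇ {$}; new: +{$}
  FOLLOW(S)={$}  FOLLOW(A)={$}  FOLLOW(B)={$,b,c}  FOLLOW(C)={$}
[2] (stable)
  FOLLOW(S)={$}  FOLLOW(A)={$}  FOLLOW(B)={$,b,c}  FOLLOW(C)={$}

FOLLOW(B) = ["$", "b", "c"]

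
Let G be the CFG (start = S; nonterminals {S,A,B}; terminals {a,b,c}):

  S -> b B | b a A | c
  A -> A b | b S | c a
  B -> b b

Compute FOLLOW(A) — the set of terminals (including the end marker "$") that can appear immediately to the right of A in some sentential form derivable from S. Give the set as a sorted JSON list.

FIRST sets, iterate to fixpoint:
[1]
  A via A→b S: +{b}
  A via A→c a: +{c}
  B via B→b b: +{b}
  S via S→b B: +{b}
  S via S→c: +{c}
  FIRST[S]={b,c}  FIRST[A]={b,c}  FIRST[B]={b}
[2] — fixpoint
  FIRST[S]={b,c}  FIRST[A]={b,c}  FIRST[B]={b}

FOLLOW iteration:
FOLLOW(S) := {$}
round 1:
  A→A b: FOLLOW(A) ⊇ FIRST(b) = {b}; new: +{b}
  A→b S: FOLLOW(S) ⊇ FOLLOW(A) ⊇ {b}; new: +{b}
  S→b B: FOLLOW(B) ⊇ FOLLOW(S) ⊇ {$,b}; new: +{$,b}
  S→b a A: FOLLOW(A) ⊇ FOLLOW(S) ⊇ {$,b}; new: +{$}
  FOLLOW[S]={$,b}  FOLLOW[A]={$,b}  FOLLOW[B]={$,b}
round 2: — fixpoint
  FOLLOW[S]={$,b}  FOLLOW[A]={$,b}  FOLLOW[B]={$,b}

FOLLOW(A) = ["$", "b"]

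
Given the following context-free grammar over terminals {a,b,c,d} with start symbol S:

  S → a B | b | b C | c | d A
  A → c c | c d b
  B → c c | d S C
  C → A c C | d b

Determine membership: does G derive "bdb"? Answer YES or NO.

CNF form of G:
  S -> T1 A | T2 C | T3 B | b | c
  A -> T0 T0 | T0 X4
  B -> T0 T0 | T1 X5
  C -> A X6 | T1 T2
  T0 -> c
  T1 -> d
  T2 -> b
  T3 -> a
  X4 -> T1 T2
  X5 -> S C
  X6 -> T0 C

CYK fill:
  T[0,0] 'b' = {S,T2}  orig:{S}
  T[1,1] 'd' = {T1}  orig:{}
  T[2,2] 'b' = {S,T2}  orig:{S}
  T[0,1] 'bd' = ∅
  T[1,2] 'db' = {C,X4}  orig:{C}
  T[0,2] 'bdb' = {S,X5}  orig:{S}

S ∈ T[0,2] ⇒ YES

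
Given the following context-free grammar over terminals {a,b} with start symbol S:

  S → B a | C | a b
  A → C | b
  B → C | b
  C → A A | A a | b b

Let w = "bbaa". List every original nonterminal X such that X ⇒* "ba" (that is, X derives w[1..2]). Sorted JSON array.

CNF form of G:
  S -> A A | A T0 | B T0 | T0 T1 | T1 T1
  A -> A A | A T0 | T1 T1 | b
  B -> A A | A T0 | T1 T1 | b
  C -> A A | A T0 | T1 T1
  T0 -> a
  T1 -> b

Fill CYK table bottom-up, restricted to cells inside w[1..2]:
  [1..1]={A,B,T1}  "b"  orig:{A,B}
  [2..2]={T0}  "a"  orig:{}
  [1..2]={A,B,C,S}  "ba"

Original NTs in T[1,2] deriving "ba": ["A", "B", "C", "S"]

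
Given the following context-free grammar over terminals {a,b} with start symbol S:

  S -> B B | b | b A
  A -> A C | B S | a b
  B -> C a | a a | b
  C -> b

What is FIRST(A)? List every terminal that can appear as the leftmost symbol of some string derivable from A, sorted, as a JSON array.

Compute FIRST by fixpoint:
[1]
  A via A→a b: +{a}
  B via B→a a: +{a}
  B via B→b: +{b}
  C via C→b: +{b}
  S via S→B B: +{a,b}
  FIRST[S]={a,b}  FIRST[A]={a}  FIRST[B]={a,b}  FIRST[C]={b}
[2]
  A via A→B S: +{b}
  FIRST[S]={a,b}  FIRST[A]={a,b}  FIRST[B]={a,b}  FIRST[C]={b}
[3] — fixpoint
  FIRST[S]={a,b}  FIRST[A]={a,b}  FIRST[B]={a,b}  FIRST[C]={b}

FIRST(A) = ["a", "b"]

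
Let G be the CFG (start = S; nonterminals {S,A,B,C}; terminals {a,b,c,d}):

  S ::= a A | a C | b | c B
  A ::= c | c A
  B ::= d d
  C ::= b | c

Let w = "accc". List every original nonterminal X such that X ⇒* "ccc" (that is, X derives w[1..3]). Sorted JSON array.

Convert to CNF:
  S -> T0 B | T2 A | T2 C | b
  A -> T0 A | c
  B -> T1 T1
  C -> b | c
  T0 -> c
  T1 -> d
  T2 -> a

Fill CYK table bottom-up, restricted to cells inside w[1..3]:
  T[1,1] 'c' = {A,C,T0}  orig:{A,C}
  T[2,2] 'c' = {A,C,T0}  orig:{A,C}
  T[3,3] 'c' = {A,C,T0}  orig:{A,C}
  T[1,2] 'cc' = {A}
  T[2,3] 'cc' = {A}
  T[1,3] 'ccc' = {A}

Original NTs in T[1,3] deriving "ccc": ["A"]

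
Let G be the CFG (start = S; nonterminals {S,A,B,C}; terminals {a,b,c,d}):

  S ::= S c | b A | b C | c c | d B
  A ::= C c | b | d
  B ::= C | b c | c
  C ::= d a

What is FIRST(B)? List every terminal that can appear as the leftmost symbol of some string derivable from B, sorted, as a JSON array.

Compute FIRST by fixpoint:
pass 1:
  A via A→b: +{b}
  A via A→d: +{d}
  B via B→b c: +{b}
  B via B→c: +{c}
  C via C→d a: +{d}
  S via S→b A: +{b}
  S via S→c c: +{c}
  S via S→d B: +{d}
  FIRST[S]={b,c,d}  FIRST[A]={b,d}  FIRST[B]={b,c}  FIRST[C]={d}
pass 2:
  B via B→C: +{d}
  FIRST[S]={b,c,d}  FIRST[A]={b,d}  FIRST[B]={b,c,d}  FIRST[C]={d}
pass 3: (stable)
  FIRST[S]={b,c,d}  FIRST[A]={b,d}  FIRST[B]={b,c,d}  FIRST[C]={d}

FIRST(B) = ["b", "c", "d"]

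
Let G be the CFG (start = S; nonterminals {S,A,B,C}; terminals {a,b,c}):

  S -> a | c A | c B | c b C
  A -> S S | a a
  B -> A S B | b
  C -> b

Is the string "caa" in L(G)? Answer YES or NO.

CNF form of G:
  S -> T1 A | T1 B | T1 X4 | a
  A -> S S | T0 T0
  B -> A X3 | b
  C -> b
  T0 -> a
  T1 -> c
  T2 -> b
  X3 -> S B
  X4 -> T2 C

CYK table (by increasing span):
  T[0,0] 'c' = {T1}  orig:{}
  T[1,1] 'a' = {S,T0}  orig:{S}
  T[2,2] 'a' = {S,T0}  orig:{S}
  T[0,1] 'ca' = ∅
  T[1,2] 'aa' = {A}
  T[0,2] 'caa' = {S}

S ∈ T[0,2] ⇒ YES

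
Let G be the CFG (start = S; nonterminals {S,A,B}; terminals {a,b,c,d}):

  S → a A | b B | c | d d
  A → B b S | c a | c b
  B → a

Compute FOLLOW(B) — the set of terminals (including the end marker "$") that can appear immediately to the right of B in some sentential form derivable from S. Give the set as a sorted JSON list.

Compute FIRST by fixpoint:
[1]
  A via A→c a: +{c}
  B via B→a: +{a}
  S via S→a A: +{a}
  S via S→b B: +{b}
  S via S→c: +{c}
  S via S→d d: +{d}
  FIRST(S)={a,b,c,d}  FIRST(A)={c}  FIRST(B)={a}
[2]
  A via A→B b S: +{a}
  FIRST(S)={a,b,c,d}  FIRST(A)={a,c}  FIRST(B)={a}
[3] (no change)
  FIRST(S)={a,b,c,d}  FIRST(A)={a,c}  FIRST(B)={a}

FOLLOW sets:
FOLLOW(S) := {$}
round 1:
  A→B b S: FOLLOW(B) ⊇ FIRST(b) = {b}; new: +{b}
  S→a A: FOLLOW(A) ⊇ FOLLOW(S) ⊇ {$}; new: +{$}
  S→b B: FOLLOW(B) ⊇ FOLLOW(S) ⊇ {$}; new: +{$}
  FOLLOW[S]={$}  FOLLOW[A]={$}  FOLLOW[B]={$,b}
round 2: done
  FOLLOW[S]={$}  FOLLOW[A]={$}  FOLLOW[B]={$,b}

FOLLOW(B) = ["$", "b"]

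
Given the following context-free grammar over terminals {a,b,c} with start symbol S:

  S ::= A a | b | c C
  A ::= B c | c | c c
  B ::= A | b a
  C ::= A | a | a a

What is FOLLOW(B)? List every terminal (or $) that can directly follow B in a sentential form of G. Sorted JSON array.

FIRST iteration:
iter 1:
  A via A→c: +{c}
  B via B→A: +{c}
  B via B→b a: +{b}
  C via C→A: +{c}
  C via C→a: +{a}
  S via S→A a: +{c}
  S via S→b: +{b}
  FIRST[S]={b,c}  FIRST[A]={c}  FIRST[B]={b,c}  FIRST[C]={a,c}
iter 2:
  A via A→B c: +{b}
  C via C→A: +{b}
  FIRST[S]={b,c}  FIRST[A]={b,c}  FIRST[B]={b,c}  FIRST[C]={a,b,c}
iter 3: (no change)
  FIRST[S]={b,c}  FIRST[A]={b,c}  FIRST[B]={b,c}  FIRST[C]={a,b,c}

Compute FOLLOW by fixpoint:
seed FOLLOW(S) with $
[1]
  A→B c: FOLLOW(B) ⊇ FIRST(c) = {c}; new: +{c}
  B→A: FOLLOW(A) ⊇ FOLLOW(B) ⊇ {c}; new: +{c}
  S→A a: FOLLOW(A) ⊇ FIRST(a) = {a}; new: +{a}
  S→c C: FOLLOW(C) ⊇ FOLLOW(S) ⊇ {$}; new: +{$}
  FOLLOW(S)={$}  FOLLOW(A)={a,c}  FOLLOW(B)={c}  FOLLOW(C)={$}
[2]
  C→A: FOLLOW(A) ⊇ FOLLOW(C) ⊇ {$}; new: +{$}
  FOLLOW(S)={$}  FOLLOW(A)={$,a,c}  FOLLOW(B)={c}  FOLLOW(C)={$}
[3] (no change)
  FOLLOW(S)={$}  FOLLOW(A)={$,a,c}  FOLLOW(B)={c}  FOLLOW(C)={$}

FOLLOW(B) = ["c"]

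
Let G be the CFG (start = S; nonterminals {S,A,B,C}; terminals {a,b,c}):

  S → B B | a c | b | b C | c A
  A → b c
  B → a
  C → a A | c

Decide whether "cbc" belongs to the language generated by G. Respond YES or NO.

Convert to CNF:
  S -> B B | T0 C | T1 A | T2 T1 | b
  A -> T0 T1
  B -> a
  C -> T2 A | c
  T0 -> b
  T1 -> c
  T2 -> a

CYK fill:
  T[0,0] 'c' = {C,T1}  orig:{C}
  T[1,1] 'b' = {S,T0}  orig:{S}
  T[2,2] 'c' = {C,T1}  orig:{C}
  T[0,1] 'cb' = ∅
  T[1,2] 'bc' = {A,S}
  T[0,2] 'cbc' = {S}

S ∈ T[0,2] ⇒ YES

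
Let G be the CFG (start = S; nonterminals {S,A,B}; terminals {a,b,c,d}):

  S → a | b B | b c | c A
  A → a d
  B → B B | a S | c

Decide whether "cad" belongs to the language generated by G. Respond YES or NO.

Convert to CNF:
  S -> T2 B | T2 T3 | T3 A | a
  A -> T0 T1
  B -> B B | T0 S | c
  T0 -> a
  T1 -> d
  T2 -> b
  T3 -> c

Fill CYK table bottom-up:
  T[0,0] 'c' = {B,T3}  orig:{B}
  T[1,1] 'a' = {S,T0}  orig:{S}
  T[2,2] 'd' = {T1}  orig:{}
  T[0,1] 'ca' = ∅
  T[1,2] 'ad' = {A}
  T[0,2] 'cad' = {S}

S ∈ T[0,2] ⇒ YES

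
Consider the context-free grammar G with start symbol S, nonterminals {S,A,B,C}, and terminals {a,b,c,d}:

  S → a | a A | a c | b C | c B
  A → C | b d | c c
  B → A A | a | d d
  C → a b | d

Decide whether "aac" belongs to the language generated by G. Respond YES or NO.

Convert to CNF:
  S -> T0 A | T0 T3 | T1 C | T3 B | a
  A -> T0 T1 | T1 T2 | T3 T3 | d
  B -> A A | T2 T2 | a
  C -> T0 T1 | d
  T0 -> a
  T1 -> b
  T2 -> d
  T3 -> c

CYK table (by increasing span):
  T[0,0] 'a' = {B,S,T0}  orig:{B,S}
  T[1,1] 'a' = {B,S,T0}  orig:{B,S}
  T[2,2] 'c' = {T3}  orig:{}
  T[0,1] 'aa' = ∅
  T[1,2] 'ac' = {S}
  T[0,2] 'aac' = ∅

S ∉ T[0,2] ⇒ NO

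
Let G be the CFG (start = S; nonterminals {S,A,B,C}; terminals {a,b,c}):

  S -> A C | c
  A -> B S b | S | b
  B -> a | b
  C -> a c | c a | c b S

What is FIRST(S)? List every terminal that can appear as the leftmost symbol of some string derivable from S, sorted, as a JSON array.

Compute FIRST by fixpoint:
pass 1:
  A via A→b: +{b}
  B via B→a: +{a}
  B via B→b: +{b}
  C via C→a c: +{a}
  C via C→c a: +{c}
  S via S→A C: +{b}
  S via S→c: +{c}
  FIRST[S]={b,c}  FIRST[A]={b}  FIRST[B]={a,b}  FIRST[C]={a,c}
pass 2:
  A via A→B S b: +{a}
  A via A→S: +{c}
  S via S→A C: +{a}
  FIRST[S]={a,b,c}  FIRST[A]={a,b,c}  FIRST[B]={a,b}  FIRST[C]={a,c}
pass 3: — fixpoint
  FIRST[S]={a,b,c}  FIRST[A]={a,b,c}  FIRST[B]={a,b}  FIRST[C]={a,c}

FIRST(S) = ["a", "b", "c"]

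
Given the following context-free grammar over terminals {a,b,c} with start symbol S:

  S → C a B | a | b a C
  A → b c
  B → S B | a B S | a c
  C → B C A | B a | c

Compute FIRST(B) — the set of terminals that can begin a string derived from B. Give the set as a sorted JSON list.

FIRST sets, iterate to fixpoint:
round 1:
  A via A→b c: +{b}
  B via B→a B S: +{a}
  C via C→B C A: +{a}
  C via C→c: +{c}
  S via S→C a B: +{a,c}
  S via S→b a C: +{b}
  S: {a,b,c}  A: {b}  B: {a}  C: {a,c}
round 2:
  B via B→S B: +{b,c}
  C via C→B C A: +{b}
  S: {a,b,c}  A: {b}  B: {a,b,c}  C: {a,b,c}
round 3: (no change)
  S: {a,b,c}  A: {b}  B: {a,b,c}  C: {a,b,c}

FIRST(B) = ["a", "b", "c"]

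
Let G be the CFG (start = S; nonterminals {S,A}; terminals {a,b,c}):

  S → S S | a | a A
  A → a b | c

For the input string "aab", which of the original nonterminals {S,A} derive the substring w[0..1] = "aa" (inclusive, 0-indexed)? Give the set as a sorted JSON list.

CNF form of G:
  S -> S S | T0 A | a
  A -> T0 T1 | c
  T0 -> a
  T1 -> b

CYK fill, restricted to cells inside w[0..1]:
  T[0,0] 'a' = {S,T0}  orig:{S}
  T[1,1] 'a' = {S,T0}  orig:{S}
  T[0,1] 'aa' = {S}

Original NTs in T[0,1] deriving "aa": ["S"]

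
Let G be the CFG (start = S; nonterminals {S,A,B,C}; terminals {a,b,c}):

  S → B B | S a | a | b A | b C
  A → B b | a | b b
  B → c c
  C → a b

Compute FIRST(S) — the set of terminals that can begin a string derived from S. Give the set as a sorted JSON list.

FIRST sets, iterate to fixpoint:
iter 1:
  A via A→a: +{a}
  A via A→b b: +{b}
  B via B→c c: +{c}
  C via C→a b: +{a}
  S via S→B B: +{c}
  S via S→a: +{a}
  S via S→b A: +{b}
  FIRST(S)={a,b,c}  FIRST(A)={a,b}  FIRST(B)={c}  FIRST(C)={a}
iter 2:
  A via A→B b: +{c}
  FIRST(S)={a,b,c}  FIRST(A)={a,b,c}  FIRST(B)={c}  FIRST(C)={a}
iter 3: (stable)
  FIRST(S)={a,b,c}  FIRST(A)={a,b,c}  FIRST(B)={c}  FIRST(C)={a}

FIRST(S) = ["a", "b", "c"]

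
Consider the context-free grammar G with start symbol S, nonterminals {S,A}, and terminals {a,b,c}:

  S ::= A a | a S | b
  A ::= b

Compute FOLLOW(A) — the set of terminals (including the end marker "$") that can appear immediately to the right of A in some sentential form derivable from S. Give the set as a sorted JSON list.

FIRST sets, iterate to fixpoint:
iter 1:
  A via A→b: +{b}
  S via S→A a: +{b}
  S via S→a S: +{a}
  FIRST(S)={a,b}  FIRST(A)={b}
iter 2: — fixpoint
  FIRST(S)={a,b}  FIRST(A)={b}

FOLLOW iteration:
FOLLOW(S) := {$}
iter 1:
  S→A a: FOLLOW(A) ⊇ FIRST(a) = {a}; new: +{a}
  FOLLOW(S)={$}  FOLLOW(A)={a}
iter 2: done
  FOLLOW(S)={$}  FOLLOW(A)={a}

FOLLOW(A) = ["a"]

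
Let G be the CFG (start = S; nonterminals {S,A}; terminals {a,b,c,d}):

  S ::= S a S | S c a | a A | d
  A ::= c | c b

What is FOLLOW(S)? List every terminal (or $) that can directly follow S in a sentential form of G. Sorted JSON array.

FIRST iteration:
[1]
  A via A→c: +{c}
  S via S→a A: +{a}
  S via S→d: +{d}
  FIRST[S]={a,d}  FIRST[A]={c}
[2] — fixpoint
  FIRST[S]={a,d}  FIRST[A]={c}

FOLLOW sets:
initialize: $ ∈ FOLLOW(S)
iter 1:
  S→S a S: FOLLOW(S) ⊇ FIRST(a) = {a}; new: +{a}
  S→S c a: FOLLOW(S) ⊇ FIRST(c) = {c}; new: +{c}
  S→a A: FOLLOW(A) ⊇ FOLLOW(S) ⊇ {$,a,c}; new: +{$,a,c}
  FOLLOW(S)={$,a,c}  FOLLOW(A)={$,a,c}
iter 2: (no change)
  FOLLOW(S)={$,a,c}  FOLLOW(A)={$,a,c}

FOLLOW(S) = ["$", "a", "c"]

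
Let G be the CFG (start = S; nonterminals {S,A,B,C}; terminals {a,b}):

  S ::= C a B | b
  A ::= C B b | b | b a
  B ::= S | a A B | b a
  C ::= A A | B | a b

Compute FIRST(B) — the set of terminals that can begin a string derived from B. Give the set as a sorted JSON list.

FIRST iteration:
iter 1:
  A via A→b: +{b}
  B via B→a A B: +{a}
  B via B→b a: +{b}
  C via C→A A: +{b}
  C via C→B: +{a}
  S via S→C a B: +{a,b}
  FIRST(S)={a,b}  FIRST(A)={b}  FIRST(B)={a,b}  FIRST(C)={a,b}
iter 2:
  A via A→C B b: +{a}
  FIRST(S)={a,b}  FIRST(A)={a,b}  FIRST(B)={a,b}  FIRST(C)={a,b}
iter 3: done
  FIRST(S)={a,b}  FIRST(A)={a,b}  FIRST(B)={a,b}  FIRST(C)={a,b}

FIRST(B) = ["a", "b"]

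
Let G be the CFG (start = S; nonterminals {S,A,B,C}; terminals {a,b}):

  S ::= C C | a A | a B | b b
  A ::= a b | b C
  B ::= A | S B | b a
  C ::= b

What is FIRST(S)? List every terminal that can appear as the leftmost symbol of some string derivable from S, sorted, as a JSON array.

FIRST sets, iterate to fixpoint:
pass 1:
  A via A→a b: +{a}
  A via A→b C: +{b}
  B via B→A: +{a,b}
  C via C→b: +{b}
  S via S→C C: +{b}
  S via S→a A: +{a}
  FIRST[S]={a,b}  FIRST[A]={a,b}  FIRST[B]={a,b}  FIRST[C]={b}
pass 2: (no change)
  FIRST[S]={a,b}  FIRST[A]={a,b}  FIRST[B]={a,b}  FIRST[C]={b}

FIRST(S) = ["a", "b"]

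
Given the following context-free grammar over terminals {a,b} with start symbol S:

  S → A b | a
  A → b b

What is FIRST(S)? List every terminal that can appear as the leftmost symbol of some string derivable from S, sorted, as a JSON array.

FIRST sets, iterate to fixpoint:
iter 1:
  A via A→b b: +{b}
  S via S→A b: +{b}
  S via S→a: +{a}
  FIRST(S)={a,b}  FIRST(A)={b}
iter 2: (no change)
  FIRST(S)={a,b}  FIRST(A)={b}

FIRST(S) = ["a", "b"]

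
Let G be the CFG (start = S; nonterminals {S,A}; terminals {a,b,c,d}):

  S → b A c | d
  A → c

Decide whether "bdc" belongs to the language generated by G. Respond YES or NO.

Convert to CNF:
  S -> T0 X2 | d
  A -> c
  T0 -> b
  T1 -> c
  X2 -> A T1

CYK table (by increasing span):
  T[0,0] 'b' = {T0}  orig:{}
  T[1,1] 'd' = {S}
  T[2,2] 'c' = {A,T1}  orig:{A}
  T[0,1] 'bd' = ∅
  T[1,2] 'dc' = ∅
  T[0,2] 'bdc' = ∅

S ∉ T[0,2] ⇒ NO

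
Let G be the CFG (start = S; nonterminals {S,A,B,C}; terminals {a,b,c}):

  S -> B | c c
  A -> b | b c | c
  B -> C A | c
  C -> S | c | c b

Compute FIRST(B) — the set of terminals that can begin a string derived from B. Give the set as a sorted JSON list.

FIRST sets, iterate to fixpoint:
iter 1:
  A via A→b: +{b}
  A via A→c: +{c}
  B via B→c: +{c}
  C via C→c: +{c}
  S via S→B: +{c}
  FIRST[S]={c}  FIRST[A]={b,c}  FIRST[B]={c}  FIRST[C]={c}
iter 2: done
  FIRST[S]={c}  FIRST[A]={b,c}  FIRST[B]={c}  FIRST[C]={c}

FIRST(B) = ["c"]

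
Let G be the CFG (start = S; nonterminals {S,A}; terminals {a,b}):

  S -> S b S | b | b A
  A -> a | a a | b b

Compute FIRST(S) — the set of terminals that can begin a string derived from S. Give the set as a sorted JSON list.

FIRST iteration:
[1]
  A via A→a: +{a}
  A via A→b b: +{b}
  S via S→b: +{b}
  S: {b}  A: {a,b}
[2] — fixpoint
  S: {b}  A: {a,b}

FIRST(S) = ["b"]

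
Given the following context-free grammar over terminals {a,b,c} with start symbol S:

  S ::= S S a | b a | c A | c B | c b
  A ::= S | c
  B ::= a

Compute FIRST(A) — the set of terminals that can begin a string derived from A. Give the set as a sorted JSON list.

FIRST sets, iterate to fixpoint:
iter 1:
  A via A→c: +{c}
  B via B→a: +{a}
  S via S→b a: +{b}
  S via S→c A: +{c}
  FIRST[S]={b,c}  FIRST[A]={c}  FIRST[B]={a}
iter 2:
  A via A→S: +{b}
  FIRST[S]={b,c}  FIRST[A]={b,c}  FIRST[B]={a}
iter 3: (stable)
  FIRST[S]={b,c}  FIRST[A]={b,c}  FIRST[B]={a}

FIRST(A) = ["b", "c"]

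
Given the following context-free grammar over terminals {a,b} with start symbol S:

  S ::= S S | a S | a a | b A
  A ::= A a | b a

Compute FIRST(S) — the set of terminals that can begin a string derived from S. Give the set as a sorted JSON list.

FIRST iteration:
pass 1:
  A via A→b a: +{b}
  S via S→a S: +{a}
  S via S→b A: +{b}
  FIRST[S]={a,b}  FIRST[A]={b}
pass 2: (no change)
  FIRST[S]={a,b}  FIRST[A]={b}

FIRST(S) = ["a", "b"]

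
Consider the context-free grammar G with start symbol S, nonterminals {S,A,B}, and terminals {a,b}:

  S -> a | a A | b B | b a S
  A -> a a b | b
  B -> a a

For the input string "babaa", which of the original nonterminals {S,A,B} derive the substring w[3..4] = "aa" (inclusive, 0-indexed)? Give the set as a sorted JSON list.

CNF form of G:
  S -> T0 A | T1 B | T1 X3 | a
  A -> T0 X2 | b
  B -> T0 T0
  T0 -> a
  T1 -> b
  X2 -> T0 T1
  X3 -> T0 S

Fill CYK table bottom-up (cells [i..j] with 3 ≤ i ≤ j ≤ 4 only):
  T[3,3] 'a' = {S,T0}  orig:{S}
  T[4,4] 'a' = {S,T0}  orig:{S}
  T[3,4] 'aa' = {B,X3}  orig:{B}

Original NTs in T[3,4] deriving "aa": ["B"]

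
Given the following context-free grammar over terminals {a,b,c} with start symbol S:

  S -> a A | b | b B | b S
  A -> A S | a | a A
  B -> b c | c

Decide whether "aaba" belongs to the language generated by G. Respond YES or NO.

Convert to CNF:
  S -> T0 A | T1 B | T1 S | b
  A -> A S | T0 A | a
  B -> T1 T2 | c
  T0 -> a
  T1 -> b
  T2 -> c

CYK table (by increasing span):
  [0..0]={A,T0}  "a"  orig:{A}
  [1..1]={A,T0}  "a"  orig:{A}
  [2..2]={S,T1}  "b"  orig:{S}
  [3..3]={A,T0}  "a"  orig:{A}
  [0..1]={A,S}  "aa"
  [1..2]={A}  "ab"
  [2..3]=∅  "ba"
  [0..2]={A,S}  "aab"
  [1..3]=∅  "aba"
  [0..3]=∅  "aaba"

S ∉ T[0,3] ⇒ NO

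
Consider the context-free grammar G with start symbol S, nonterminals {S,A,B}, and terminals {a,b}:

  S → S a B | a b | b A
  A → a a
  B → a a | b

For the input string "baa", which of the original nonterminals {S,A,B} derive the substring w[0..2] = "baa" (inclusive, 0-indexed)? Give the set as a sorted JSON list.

Convert to CNF:
  S -> S X2 | T0 T1 | T1 A
  A -> T0 T0
  B -> T0 T0 | b
  T0 -> a
  T1 -> b
  X2 -> T0 B

CYK table (by increasing span) — only the sub-triangle for w[0..2]:
  [0..0]={B,T1}  "b"  orig:{B}
  [1..1]={T0}  "a"  orig:{}
  [2..2]={T0}  "a"  orig:{}
  [0..1]=∅  "ba"
  [1..2]={A,B}  "aa"
  [0..2]={S}  "baa"

Original NTs in T[0,2] deriving "baa": ["S"]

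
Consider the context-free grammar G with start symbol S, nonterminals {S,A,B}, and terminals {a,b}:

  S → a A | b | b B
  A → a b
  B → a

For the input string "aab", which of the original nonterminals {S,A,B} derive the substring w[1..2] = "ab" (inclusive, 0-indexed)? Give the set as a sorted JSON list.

Convert to CNF:
  S -> T0 A | T1 B | b
  A -> T0 T1
  B -> a
  T0 -> a
  T1 -> b

CYK table (by increasing span) (cells [i..j] with 1 ≤ i ≤ j ≤ 2 only):
  [1..1]={B,T0}  "a"  orig:{B}
  [2..2]={S,T1}  "b"  orig:{S}
  [1..2]={A}  "ab"

Original NTs in T[1,2] deriving "ab": ["A"]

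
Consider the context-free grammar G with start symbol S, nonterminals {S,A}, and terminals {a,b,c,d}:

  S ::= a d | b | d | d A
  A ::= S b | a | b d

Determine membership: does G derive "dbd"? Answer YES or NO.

Convert to CNF:
  S -> T1 A | T2 T1 | b | d
  A -> S T0 | T0 T1 | a
  T0 -> b
  T1 -> d
  T2 -> a

CYK table (by increasing span):
  T[0,0] 'd' = {S,T1}  orig:{S}
  T[1,1] 'b' = {S,T0}  orig:{S}
  T[2,2] 'd' = {S,T1}  orig:{S}
  T[0,1] 'db' = {A}
  T[1,2] 'bd' = {A}
  T[0,2] 'dbd' = {S}

S ∈ T[0,2] ⇒ YES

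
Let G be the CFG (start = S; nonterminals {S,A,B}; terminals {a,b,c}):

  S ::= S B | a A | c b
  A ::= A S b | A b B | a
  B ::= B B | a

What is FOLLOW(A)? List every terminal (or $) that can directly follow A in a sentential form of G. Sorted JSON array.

FIRST sets, iterate to fixpoint:
[1]
  A via A→a: +{a}
  B via B→a: +{a}
  S via S→a A: +{a}
  S via S→c b: +{c}
  S: {a,c}  A: {a}  B: {a}
[2] done
  S: {a,c}  A: {a}  B: {a}

Compute FOLLOW by fixpoint:
initialize: $ ∈ FOLLOW(S)
iter 1:
  A→A S b: FOLLOW(A) ⊇ FIRST(S) = {a,c}; new: +{a,c}
  A→A S b: FOLLOW(S) ⊇ FIRST(b) = {b}; new: +{b}
  A→A b B: FOLLOW(A) ⊇ FIRST(b) = {b}; new: +{b}
  A→A b B: FOLLOW(B) ⊇ FOLLOW(A) ⊇ {a,b,c}; new: +{a,b,c}
  S→S B: FOLLOW(S) ⊇ FIRST(B) = {a}; new: +{a}
  S→S B: FOLLOW(B) ⊇ FOLLOW(S) ⊇ {$,a,b}; new: +{$}
  S→a A: FOLLOW(A) ⊇ FOLLOW(S) ⊇ {$,a,b}; new: +{$}
  FOLLOW[S]={$,a,b}  FOLLOW[A]={$,a,b,c}  FOLLOW[B]={$,a,b,c}
iter 2: (no change)
  FOLLOW[S]={$,a,b}  FOLLOW[A]={$,a,b,c}  FOLLOW[B]={$,a,b,c}

FOLLOW(A) = ["$", "a", "b", "c"]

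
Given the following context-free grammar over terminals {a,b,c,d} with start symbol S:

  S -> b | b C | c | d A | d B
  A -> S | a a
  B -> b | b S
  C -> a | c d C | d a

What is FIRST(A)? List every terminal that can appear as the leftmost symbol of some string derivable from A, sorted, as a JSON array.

FIRST iteration:
round 1:
  A via A→a a: +{a}
  B via B→b: +{b}
  C via C→a: +{a}
  C via C→c d C: +{c}
  C via C→d a: +{d}
  S via S→b: +{b}
  S via S→c: +{c}
  S via S→d A: +{d}
  S: {b,c,d}  A: {a}  B: {b}  C: {a,c,d}
round 2:
  A via A→S: +{b,c,d}
  S: {b,c,d}  A: {a,b,c,d}  B: {b}  C: {a,c,d}
round 3: (no change)
  S: {b,c,d}  A: {a,b,c,d}  B: {b}  C: {a,c,d}

FIRST(A) = ["a", "b", "c", "d"]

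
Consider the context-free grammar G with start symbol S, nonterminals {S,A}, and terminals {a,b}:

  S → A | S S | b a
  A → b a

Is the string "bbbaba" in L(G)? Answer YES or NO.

CNF form of G:
  S -> S S | T0 T1
  A -> T0 T1
  T0 -> b
  T1 -> a

Fill CYK table bottom-up:
  [0..0]={T0}  "b"  orig:{}
  [1..1]={T0}  "b"  orig:{}
  [2..2]={T0}  "b"  orig:{}
  [3..3]={T1}  "a"  orig:{}
  [4..4]={T0}  "b"  orig:{}
  [5..5]={T1}  "a"  orig:{}
  [0..1]=∅  "bb"
  [1..2]=∅  "bb"
  [2..3]={A,S}  "ba"
  [3..4]=∅  "ab"
  [4..5]={A,S}  "ba"
  [0..2]=∅  "bbb"
  [1..3]=∅  "bba"
  [2..4]=∅  "bab"
  [3..5]=∅  "aba"
  [0..3]=∅  "bbba"
  [1..4]=∅  "bbab"
  [2..5]={S}  "baba"
  [0..4]=∅  "bbbab"
  [1..5]=∅  "bbaba"
  [0..5]=∅  "bbbaba"

S ∉ T[0,5] ⇒ NO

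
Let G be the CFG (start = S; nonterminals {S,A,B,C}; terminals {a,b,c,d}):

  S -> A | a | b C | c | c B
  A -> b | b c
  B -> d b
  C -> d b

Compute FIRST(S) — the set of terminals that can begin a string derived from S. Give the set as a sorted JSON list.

Compute FIRST by fixpoint:
[1]
  A via A→b: +{b}
  B via B→d b: +{d}
  C via C→d b: +{d}
  S via S→A: +{b}
  S via S→a: +{a}
  S via S→c: +{c}
  FIRST(S)={a,b,c}  FIRST(A)={b}  FIRST(B)={d}  FIRST(C)={d}
[2] (stable)
  FIRST(S)={a,b,c}  FIRST(A)={b}  FIRST(B)={d}  FIRST(C)={d}

FIRST(S) = ["a", "b", "c"]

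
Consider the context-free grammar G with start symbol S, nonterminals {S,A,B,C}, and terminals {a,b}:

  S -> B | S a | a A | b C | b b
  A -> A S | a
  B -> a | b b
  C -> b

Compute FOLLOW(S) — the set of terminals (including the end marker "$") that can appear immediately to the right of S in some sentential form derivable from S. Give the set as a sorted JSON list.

FIRST sets, iterate to fixpoint:
[1]
  A via A→a: +{a}
  B via B→a: +{a}
  B via B→b b: +{b}
  C via C→b: +{b}
  S via S→B: +{a,b}
  FIRST(S)={a,b}  FIRST(A)={a}  FIRST(B)={a,b}  FIRST(C)={b}
[2] (no change)
  FIRST(S)={a,b}  FIRST(A)={a}  FIRST(B)={a,b}  FIRST(C)={b}

FOLLOW iteration:
seed FOLLOW(S) with $
pass 1:
  A→A S: FOLLOW(A) ⊇ FIRST(S) = {a,b}; new: +{a,b}
  A→A S: FOLLOW(S) ⊇ FOLLOW(A) ⊇ {a,b}; new: +{a,b}
  S→B: FOLLOW(B) ⊇ FOLLOW(S) ⊇ {$,a,b}; new: +{$,a,b}
  S→a A: FOLLOW(A) ⊇ FOLLOW(S) ⊇ {$,a,b}; new: +{$}
  S→b C: FOLLOW(C) ⊇ FOLLOW(S) ⊇ {$,a,b}; new: +{$,a,b}
  FOLLOW[S]={$,a,b}  FOLLOW[A]={$,a,b}  FOLLOW[B]={$,a,b}  FOLLOW[C]={$,a,b}
pass 2: (stable)
  FOLLOW[S]={$,a,b}  FOLLOW[A]={$,a,b}  FOLLOW[B]={$,a,b}  FOLLOW[C]={$,a,b}

FOLLOW(S) = ["$", "a", "b"]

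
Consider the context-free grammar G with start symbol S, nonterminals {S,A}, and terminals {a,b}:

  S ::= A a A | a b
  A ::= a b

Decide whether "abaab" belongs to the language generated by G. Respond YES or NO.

CNF form of G:
  S -> A X2 | T0 T1
  A -> T0 T1
  T0 -> a
  T1 -> b
  X2 -> T0 A

Fill CYK table bottom-up:
  cell(0,0) a: {T0}  orig:{}
  cell(1,1) b: {T1}  orig:{}
  cell(2,2) a: {T0}  orig:{}
  cell(3,3) a: {T0}  orig:{}
  cell(4,4) b: {T1}  orig:{}
  cell(0,1) ab: {A,S}
  cell(1,2) ba: ∅
  cell(2,3) aa: ∅
  cell(3,4) ab: {A,S}
  cell(0,2) aba: ∅
  cell(1,3) baa: ∅
  cell(2,4) aab: {X2}  orig:{}
  cell(0,3) abaa: ∅
  cell(1,4) baab: ∅
  cell(0,4) abaab: {S}

S ∈ T[0,4] ⇒ YES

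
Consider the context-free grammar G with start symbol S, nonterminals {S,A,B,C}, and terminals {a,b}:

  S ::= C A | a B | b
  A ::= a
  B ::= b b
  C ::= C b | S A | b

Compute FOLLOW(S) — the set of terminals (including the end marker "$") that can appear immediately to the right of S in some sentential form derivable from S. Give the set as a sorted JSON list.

FIRST sets, iterate to fixpoint:
[1]
  A via A→a: +{a}
  B via B→b b: +{b}
  C via C→b: +{b}
  S via S→C A: +{b}
  S via S→a B: +{a}
  FIRST[S]={a,b}  FIRST[A]={a}  FIRST[B]={b}  FIRST[C]={b}
[2]
  C via C→S A: +{a}
  FIRST[S]={a,b}  FIRST[A]={a}  FIRST[B]={b}  FIRST[C]={a,b}
[3] (stable)
  FIRST[S]={a,b}  FIRST[A]={a}  FIRST[B]={b}  FIRST[C]={a,b}

FOLLOW sets:
FOLLOW(S) := {$}
[1]
  C→C b: FOLLOW(C) ⊇ FIRST(b) = {b}; new: +{b}
  C→S A: FOLLOW(S) ⊇ FIRST(A) = {a}; new: +{a}
  C→S A: FOLLOW(A) ⊇ FOLLOW(C) ⊇ {b}; new: +{b}
  S→C A: FOLLOW(C) ⊇ FIRST(A) = {a}; new: +{a}
  S→C A: FOLLOW(A) ⊇ FOLLOW(S) ⊇ {$,a}; new: +{$,a}
  S→a B: FOLLOW(B) ⊇ FOLLOW(S) ⊇ {$,a}; new: +{$,a}
  FOLLOW(S)={$,a}  FOLLOW(A)={$,a,b}  FOLLOW(B)={$,a}  FOLLOW(C)={a,b}
[2] — fixpoint
  FOLLOW(S)={$,a}  FOLLOW(A)={$,a,b}  FOLLOW(B)={$,a}  FOLLOW(C)={a,b}

FOLLOW(S) = ["$", "a"]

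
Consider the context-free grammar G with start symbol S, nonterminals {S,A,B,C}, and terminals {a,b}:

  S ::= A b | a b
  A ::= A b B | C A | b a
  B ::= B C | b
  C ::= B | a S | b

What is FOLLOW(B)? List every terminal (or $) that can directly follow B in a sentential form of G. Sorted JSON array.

Compute FIRST by fixpoint:
iter 1:
  A via A→b a: +{b}
  B via B→b: +{b}
  C via C→B: +{b}
  C via C→a S: +{a}
  S via S→A b: +{b}
  S via S→a b: +{a}
  S: {a,b}  A: {b}  B: {b}  C: {a,b}
iter 2:
  A via A→C A: +{a}
  S: {a,b}  A: {a,b}  B: {b}  C: {a,b}
iter 3: (no change)
  S: {a,b}  A: {a,b}  B: {b}  C: {a,b}

FOLLOW sets:
FOLLOW(S) := {$}
pass 1:
  A→A b B: FOLLOW(A) ⊇ FIRST(b) = {b}; new: +{b}
  A→A b B: FOLLOW(B) ⊇ FOLLOW(A) ⊇ {b}; new: +{b}
  A→C A: FOLLOW(C) ⊇ FIRST(A) = {a,b}; new: +{a,b}
  B→B C: FOLLOW(B) ⊇ FIRST(C) = {a,b}; new: +{a}
  C→a S: FOLLOW(S) ⊇ FOLLOW(C) ⊇ {a,b}; new: +{a,b}
  FOLLOW[S]={$,a,b}  FOLLOW[A]={b}  FOLLOW[B]={a,b}  FOLLOW[C]={a,b}
pass 2: done
  FOLLOW[S]={$,a,b}  FOLLOW[A]={b}  FOLLOW[B]={a,b}  FOLLOW[C]={a,b}

FOLLOW(B) = ["a", "b"]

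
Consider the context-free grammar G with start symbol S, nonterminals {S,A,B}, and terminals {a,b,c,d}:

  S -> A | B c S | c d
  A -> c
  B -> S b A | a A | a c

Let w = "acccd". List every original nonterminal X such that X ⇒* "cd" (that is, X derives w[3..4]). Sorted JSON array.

Convert to CNF:
  S -> B X5 | T2 T3 | c
  A -> c
  B -> S X4 | T1 A | T1 T2
  T0 -> b
  T1 -> a
  T2 -> c
  T3 -> d
  X4 -> T0 A
  X5 -> T2 S

CYK fill — only the sub-triangle for w[3..4]:
  cell(3,3) c: {A,S,T2}  orig:{A,S}
  cell(4,4) d: {T3}  orig:{}
  cell(3,4) cd: {S}

Original NTs in T[3,4] deriving "cd": ["S"]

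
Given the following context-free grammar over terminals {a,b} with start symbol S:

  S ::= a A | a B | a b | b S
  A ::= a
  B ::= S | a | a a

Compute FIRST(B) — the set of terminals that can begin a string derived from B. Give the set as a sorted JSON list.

FIRST sets, iterate to fixpoint:
iter 1:
  A via A→a: +{a}
  B via B→a: +{a}
  S via S→a A: +{a}
  S via S→b S: +{b}
  FIRST(S)={a,b}  FIRST(A)={a}  FIRST(B)={a}
iter 2:
  B via B→S: +{b}
  FIRST(S)={a,b}  FIRST(A)={a}  FIRST(B)={a,b}
iter 3: (no change)
  FIRST(S)={a,b}  FIRST(A)={a}  FIRST(B)={a,b}

FIRST(B) = ["a", "b"]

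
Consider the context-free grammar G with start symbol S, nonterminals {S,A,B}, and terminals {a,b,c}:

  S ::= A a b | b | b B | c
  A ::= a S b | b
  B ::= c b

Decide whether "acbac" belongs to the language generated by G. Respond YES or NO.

Convert to CNF:
  S -> A X4 | T1 B | b | c
  A -> T0 X3 | b
  B -> T2 T1
  T0 -> a
  T1 -> b
  T2 -> c
  X3 -> S T1
  X4 -> T0 T1

CYK table (by increasing span):
  [0..0]={T0}  "a"  orig:{}
  [1..1]={S,T2}  "c"  orig:{S}
  [2..2]={A,S,T1}  "b"  orig:{A,S}
  [3..3]={T0}  "a"  orig:{}
  [4..4]={S,T2}  "c"  orig:{S}
  [0..1]=∅  "ac"
  [1..2]={B,X3}  "cb"  orig:{B}
  [2..3]=∅  "ba"
  [3..4]=∅  "ac"
  [0..2]={A}  "acb"
  [1..3]=∅  "cba"
  [2..4]=∅  "bac"
  [0..3]=∅  "acba"
  [1..4]=∅  "cbac"
  [0..4]=∅  "acbac"

S ∉ T[0,4] ⇒ NO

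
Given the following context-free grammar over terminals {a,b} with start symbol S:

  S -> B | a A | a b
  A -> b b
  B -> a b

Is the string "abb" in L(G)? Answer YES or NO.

CNF form of G:
  S -> T1 A | T1 T0
  A -> T0 T0
  B -> T1 T0
  T0 -> b
  T1 -> a

CYK table (by increasing span):
  [0..0]={T1}  "a"  orig:{}
  [1..1]={T0}  "b"  orig:{}
  [2..2]={T0}  "b"  orig:{}
  [0..1]={B,S}  "ab"
  [1..2]={A}  "bb"
  [0..2]={S}  "abb"

S ∈ T[0,2] ⇒ YES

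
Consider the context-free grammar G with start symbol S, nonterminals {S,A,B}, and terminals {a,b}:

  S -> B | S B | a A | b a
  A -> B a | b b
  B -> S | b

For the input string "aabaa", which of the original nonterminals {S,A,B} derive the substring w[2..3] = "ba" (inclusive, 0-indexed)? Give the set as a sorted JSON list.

CNF form of G:
  S -> S B | T0 A | T1 T0 | b
  A -> B T0 | T1 T1
  B -> S B | T0 A | T1 T0 | b
  T0 -> a
  T1 -> b

CYK fill (cells [i..j] with 2 ≤ i ≤ j ≤ 3 only):
  T[2,2] 'b' = {B,S,T1}  orig:{B,S}
  T[3,3] 'a' = {T0}  orig:{}
  T[2,3] 'ba' = {A,B,S}

Original NTs in T[2,3] deriving "ba": ["A", "B", "S"]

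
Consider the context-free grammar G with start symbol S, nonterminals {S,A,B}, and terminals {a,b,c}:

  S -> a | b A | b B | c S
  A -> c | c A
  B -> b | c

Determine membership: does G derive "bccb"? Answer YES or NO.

Convert to CNF:
  S -> T0 S | T1 A | T1 B | a
  A -> T0 A | c
  B -> b | c
  T0 -> c
  T1 -> b

Fill CYK table bottom-up:
  cell(0,0) b: {B,T1}  orig:{B}
  cell(1,1) c: {A,B,T0}  orig:{A,B}
  cell(2,2) c: {A,B,T0}  orig:{A,B}
  cell(3,3) b: {B,T1}  orig:{B}
  cell(0,1) bc: {S}
  cell(1,2) cc: {A}
  cell(2,3) cb: ∅
  cell(0,2) bcc: {S}
  cell(1,3) ccb: ∅
  cell(0,3) bccb: ∅

S ∉ T[0,3] ⇒ NO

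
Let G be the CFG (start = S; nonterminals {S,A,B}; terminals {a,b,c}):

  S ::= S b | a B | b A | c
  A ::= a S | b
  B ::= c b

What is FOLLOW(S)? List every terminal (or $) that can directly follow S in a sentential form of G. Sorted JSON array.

FIRST iteration:
round 1:
  A via A→a S: +{a}
  A via A→b: +{b}
  B via B→c b: +{c}
  S via S→a B: +{a}
  S via S→b A: +{b}
  S via S→c: +{c}
  FIRST[S]={a,b,c}  FIRST[A]={a,b}  FIRST[B]={c}
round 2: — fixpoint
  FIRST[S]={a,b,c}  FIRST[A]={a,b}  FIRST[B]={c}

FOLLOW sets:
initialize: $ ∈ FOLLOW(S)
[1]
  S→S b: FOLLOW(S) ⊇ FIRST(b) = {b}; new: +{b}
  S→a B: FOLLOW(B) ⊇ FOLLOW(S) ⊇ {$,b}; new: +{$,b}
  S→b A: FOLLOW(A) ⊇ FOLLOW(S) ⊇ {$,b}; new: +{$,b}
  FOLLOW(S)={$,b}  FOLLOW(A)={$,b}  FOLLOW(B)={$,b}
[2] done
  FOLLOW(S)={$,b}  FOLLOW(A)={$,b}  FOLLOW(B)={$,b}

FOLLOW(S) = ["$", "b"]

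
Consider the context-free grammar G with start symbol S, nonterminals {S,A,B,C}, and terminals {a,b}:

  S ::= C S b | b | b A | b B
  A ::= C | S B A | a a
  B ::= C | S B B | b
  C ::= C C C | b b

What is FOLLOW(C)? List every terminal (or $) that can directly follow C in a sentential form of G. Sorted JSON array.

FIRST iteration:
[1]
  A via A→a a: +{a}
  B via B→b: +{b}
  C via C→b b: +{b}
  S via S→C S b: +{b}
  FIRST[S]={b}  FIRST[A]={a}  FIRST[B]={b}  FIRST[C]={b}
[2]
  A via A→C: +{b}
  FIRST[S]={b}  FIRST[A]={a,b}  FIRST[B]={b}  FIRST[C]={b}
[3] — fixpoint
  FIRST[S]={b}  FIRST[A]={a,b}  FIRST[B]={b}  FIRST[C]={b}

Compute FOLLOW by fixpoint:
FOLLOW(S) := {$}
[1]
  A→S B A: FOLLOW(S) ⊇ FIRST(B) = {b}; new: +{b}
  A→S B A: FOLLOW(B) ⊇ FIRST(A) = {a,b}; new: +{a,b}
  B→C: FOLLOW(C) ⊇ FOLLOW(B) ⊇ {a,b}; new: +{a,b}
  S→b A: FOLLOW(A) ⊇ FOLLOW(S) ⊇ {$,b}; new: +{$,b}
  S→b B: FOLLOW(B) ⊇ FOLLOW(S) ⊇ {$,b}; new: +{$}
  FOLLOW(S)={$,b}  FOLLOW(A)={$,b}  FOLLOW(B)={$,a,b}  FOLLOW(C)={a,b}
[2]
  A→C: FOLLOW(C) ⊇ FOLLOW(A) ⊇ {$,b}; new: +{$}
  FOLLOW(S)={$,b}  FOLLOW(A)={$,b}  FOLLOW(B)={$,a,b}  FOLLOW(C)={$,a,b}
[3] (stable)
  FOLLOW(S)={$,b}  FOLLOW(A)={$,b}  FOLLOW(B)={$,a,b}  FOLLOW(C)={$,a,b}

FOLLOW(C) = ["$", "a", "b"]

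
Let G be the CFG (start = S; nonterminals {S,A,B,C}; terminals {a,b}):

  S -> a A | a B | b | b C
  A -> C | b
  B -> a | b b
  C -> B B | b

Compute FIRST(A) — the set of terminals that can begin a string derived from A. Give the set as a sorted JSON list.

Compute FIRST by fixpoint:
iter 1:
  A via A→b: +{b}
  B via B→a: +{a}
  B via B→b b: +{b}
  C via C→B B: +{a,b}
  S via S→a A: +{a}
  S via S→b: +{b}
  S: {a,b}  A: {b}  B: {a,b}  C: {a,b}
iter 2:
  A via A→C: +{a}
  S: {a,b}  A: {a,b}  B: {a,b}  C: {a,b}
iter 3: (stable)
  S: {a,b}  A: {a,b}  B: {a,b}  C: {a,b}

FIRST(A) = ["a", "b"]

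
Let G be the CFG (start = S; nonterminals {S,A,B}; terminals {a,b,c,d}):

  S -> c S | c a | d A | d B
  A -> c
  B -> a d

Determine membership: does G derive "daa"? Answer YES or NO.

CNF form of G:
  S -> T1 A | T1 B | T2 S | T2 T0
  A -> c
  B -> T0 T1
  T0 -> a
  T1 -> d
  T2 -> c

Fill CYK table bottom-up:
  cell(0,0) d: {T1}  orig:{}
  cell(1,1) a: {T0}  orig:{}
  cell(2,2) a: {T0}  orig:{}
  cell(0,1) da: ∅
  cell(1,2) aa: ∅
  cell(0,2) daa: ∅

S ∉ T[0,2] ⇒ NO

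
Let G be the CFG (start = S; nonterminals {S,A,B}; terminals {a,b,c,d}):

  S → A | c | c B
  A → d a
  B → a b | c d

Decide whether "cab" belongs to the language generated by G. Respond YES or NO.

CNF form of G:
  S -> T0 T1 | T3 B | c
  A -> T0 T1
  B -> T1 T2 | T3 T0
  T0 -> d
  T1 -> a
  T2 -> b
  T3 -> c

CYK fill:
  [0..0]={S,T3}  "c"  orig:{S}
  [1..1]={T1}  "a"  orig:{}
  [2..2]={T2}  "b"  orig:{}
  [0..1]=∅  "ca"
  [1..2]={B}  "ab"
  [0..2]={S}  "cab"

S ∈ T[0,2] ⇒ YES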